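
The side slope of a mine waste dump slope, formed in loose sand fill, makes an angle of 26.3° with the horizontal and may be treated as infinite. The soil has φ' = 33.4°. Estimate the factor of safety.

For a dry cohesionless infinite slope the factor of safety is FS = tanφ' / tanβ.
FS = tan33.4° / tan26.3° = 0.6594 / 0.4942 = 1.334

FS = 1.33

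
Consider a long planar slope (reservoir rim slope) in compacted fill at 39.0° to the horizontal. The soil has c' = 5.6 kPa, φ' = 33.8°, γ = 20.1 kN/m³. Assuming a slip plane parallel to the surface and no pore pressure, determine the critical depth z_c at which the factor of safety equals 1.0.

z_c = 3.29 m

Setting FS = 1.00 in FS = [c' + γz cos²β tanφ'] / [γz sinβ cosβ] and solving for z:
z = c' / [γ cosβ (FS·sinβ − cosβ·tanφ')]
  = 5.6 / [20.1·cos39.0°·(1.00·sin39.0° − cos39.0°·tan33.8°)]
  = 5.6 / [20.1·0.7771·(1.00·0.6293 − 0.7771·0.6694)]
  = 5.6 / 1.7037 = 3.287 m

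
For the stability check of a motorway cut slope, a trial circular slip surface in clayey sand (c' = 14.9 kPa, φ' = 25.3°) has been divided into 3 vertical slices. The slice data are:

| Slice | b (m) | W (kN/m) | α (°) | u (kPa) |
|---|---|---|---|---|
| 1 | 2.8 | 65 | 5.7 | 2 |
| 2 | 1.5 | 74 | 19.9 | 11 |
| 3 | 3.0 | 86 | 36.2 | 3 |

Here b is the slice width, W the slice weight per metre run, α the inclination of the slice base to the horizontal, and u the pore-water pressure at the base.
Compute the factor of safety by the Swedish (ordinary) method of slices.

Ordinary method of slices: FS = Σ[c'·Δl_i + (W_i cosα_i − u_i·Δl_i)·tanφ'] / Σ W_i sinα_i, with Δl_i = b_i / cosα_i.
Slice 1: Δl = 2.8/cos5.7° = 2.814 m; N'_1 = 65·cos5.7° − 2·2.814 = 59.1; c'Δl = 41.93; W sinα = 6.5
Slice 2: Δl = 1.5/cos19.9° = 1.595 m; N'_2 = 74·cos19.9° − 11·1.595 = 52.0; c'Δl = 23.77; W sinα = 25.2
Slice 3: Δl = 3.0/cos36.2° = 3.718 m; N'_3 = 86·cos36.2° − 3·3.718 = 58.2; c'Δl = 55.39; W sinα = 50.8
Σc'Δl = 121.1 kN/m; ΣN' = 169.3 kN/m; ΣW sinα = 82.4 kN/m
Resisting = 121.1 + 169.3·tan25.3° = 121.1 + 80.0 = 201.1 kN/m
FS = 201.1 / 82.4 = 2.440

FS = 2.44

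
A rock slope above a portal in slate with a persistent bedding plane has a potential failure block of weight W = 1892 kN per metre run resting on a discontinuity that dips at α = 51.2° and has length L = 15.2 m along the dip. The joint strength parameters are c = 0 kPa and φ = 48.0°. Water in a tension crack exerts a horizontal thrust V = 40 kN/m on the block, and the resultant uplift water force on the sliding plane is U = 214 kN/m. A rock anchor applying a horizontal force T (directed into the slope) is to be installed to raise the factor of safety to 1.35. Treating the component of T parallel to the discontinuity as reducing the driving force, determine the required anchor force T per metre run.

T = 573 kN/m

Resolving forces along and normal to the sliding plane, with the horizontal anchor force T adding T·sinα to the effective normal force and T·cosα acting up the plane against the driving force:
FS = [cL + (W cosα − U − V sinα + T sinα) tanφ] / [W sinα + V cosα − T cosα]
Without the anchor: N' = 940.4 kN/m, driving T_d = 1499.6 kN/m, resisting R = 0·15.2 + 940.4·tan48.0° = 1044.4 kN/m, FS = 0.70.
Setting FS = 1.35 and solving for T:
1.35·(1499.6 − T cos51.2°) = 1044.4 + T sin51.2°·tan48.0°
T·(sin51.2°·tan48.0° + 1.35·cos51.2°) = 1.35·1499.6 − 1044.4
T·(0.7793·1.1106 + 1.35·0.6266) = 2024.4 − 1044.4 = 980.0
T·1.7115 = 980.0
T = 572.6 kN/m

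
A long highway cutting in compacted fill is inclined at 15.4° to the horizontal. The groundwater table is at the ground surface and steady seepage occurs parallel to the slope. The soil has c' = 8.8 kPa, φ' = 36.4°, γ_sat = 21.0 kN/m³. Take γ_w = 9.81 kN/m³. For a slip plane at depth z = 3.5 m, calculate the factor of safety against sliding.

With seepage parallel to the slope and the water table at the surface, the effective normal stress on the slip plane uses the buoyant unit weight γ' = γ_sat − γ_w while the driving shear stress uses γ_sat:
FS = [c' + γ' z cos²β tanφ'] / [γ_sat z sinβ cosβ]
γ' = 21.0 − 9.81 = 11.19 kN/m³
Numerator = 8.8 + 11.19·3.5·cos²15.4°·tan36.4° = 8.8 + 11.19·3.5·0.9295·0.7373 = 35.639 kPa
Denominator = 21.0·3.5·sin15.4°·cos15.4° = 21.0·3.5·0.2656·0.9641 = 18.818 kPa
FS = 35.639 / 18.818 = 1.894

FS = 1.89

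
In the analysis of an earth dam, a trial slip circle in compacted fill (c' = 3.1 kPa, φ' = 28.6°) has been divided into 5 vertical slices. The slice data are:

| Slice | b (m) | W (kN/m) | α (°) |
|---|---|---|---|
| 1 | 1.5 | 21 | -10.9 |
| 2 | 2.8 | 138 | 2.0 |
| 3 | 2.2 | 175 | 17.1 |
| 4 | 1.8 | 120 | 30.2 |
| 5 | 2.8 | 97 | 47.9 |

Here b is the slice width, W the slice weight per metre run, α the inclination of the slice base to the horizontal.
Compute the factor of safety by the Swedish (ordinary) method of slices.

FS = 1.68

Ordinary method of slices: FS = Σ[c'·Δl_i + (W_i cosα_i)·tanφ'] / Σ W_i sinα_i, with Δl_i = b_i / cosα_i.
Slice 1: Δl = 1.5/cos(-10.9°) = 1.528 m; N'_1 = 21·cos(-10.9°) = 20.6; c'Δl = 4.74; W sinα = -4.0
Slice 2: Δl = 2.8/cos2.0° = 2.802 m; N'_2 = 138·cos2.0° = 137.9; c'Δl = 8.69; W sinα = 4.8
Slice 3: Δl = 2.2/cos17.1° = 2.302 m; N'_3 = 175·cos17.1° = 167.3; c'Δl = 7.14; W sinα = 51.5
Slice 4: Δl = 1.8/cos30.2° = 2.083 m; N'_4 = 120·cos30.2° = 103.7; c'Δl = 6.46; W sinα = 60.4
Slice 5: Δl = 2.8/cos47.9° = 4.176 m; N'_5 = 97·cos47.9° = 65.0; c'Δl = 12.95; W sinα = 72.0
Σc'Δl = 40.0 kN/m; ΣN' = 494.5 kN/m; ΣW sinα = 184.6 kN/m
Resisting = 40.0 + 494.5·tan28.6° = 40.0 + 269.6 = 309.6 kN/m
FS = 309.6 / 184.6 = 1.677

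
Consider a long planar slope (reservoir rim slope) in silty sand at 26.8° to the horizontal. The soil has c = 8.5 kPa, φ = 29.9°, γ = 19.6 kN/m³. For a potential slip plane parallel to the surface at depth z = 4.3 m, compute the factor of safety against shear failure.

For an infinite slope with a slip plane parallel to the surface (no pore pressure): FS = [c + γz cos²β tanφ] / [γz sinβ cosβ].
γz = 19.6·4.3 = 84.28 kN/m²
Numerator = 8.5 + 84.28·cos²26.8°·tan29.9° = 8.5 + 84.28·0.7967·0.5750 = 47.111 kPa
Denominator = 84.28·sin26.8°·cos26.8° = 84.28·0.4509·0.8926 = 33.918 kPa
FS = 47.111 / 33.918 = 1.389

FS = 1.39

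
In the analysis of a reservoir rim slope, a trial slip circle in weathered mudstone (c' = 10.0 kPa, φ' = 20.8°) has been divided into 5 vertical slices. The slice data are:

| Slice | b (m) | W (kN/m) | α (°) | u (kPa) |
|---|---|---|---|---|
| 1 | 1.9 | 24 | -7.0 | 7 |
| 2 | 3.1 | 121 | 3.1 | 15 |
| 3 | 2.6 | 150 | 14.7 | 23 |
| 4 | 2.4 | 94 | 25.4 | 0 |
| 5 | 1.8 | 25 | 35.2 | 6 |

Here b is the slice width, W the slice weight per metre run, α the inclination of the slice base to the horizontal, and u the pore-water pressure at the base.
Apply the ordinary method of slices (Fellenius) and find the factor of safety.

Ordinary method of slices: FS = Σ[c'·Δl_i + (W_i cosα_i − u_i·Δl_i)·tanφ'] / Σ W_i sinα_i, with Δl_i = b_i / cosα_i.
Slice 1: Δl = 1.9/cos(-7.0°) = 1.914 m; N'_1 = 24·cos(-7.0°) − 7·1.914 = 10.4; c'Δl = 19.14; W sinα = -2.9
Slice 2: Δl = 3.1/cos3.1° = 3.105 m; N'_2 = 121·cos3.1° − 15·3.105 = 74.3; c'Δl = 31.05; W sinα = 6.5
Slice 3: Δl = 2.6/cos14.7° = 2.688 m; N'_3 = 150·cos14.7° − 23·2.688 = 83.3; c'Δl = 26.88; W sinα = 38.1
Slice 4: Δl = 2.4/cos25.4° = 2.657 m; N'_4 = 94·cos25.4° − 0·2.657 = 84.9; c'Δl = 26.57; W sinα = 40.3
Slice 5: Δl = 1.8/cos35.2° = 2.203 m; N'_5 = 25·cos35.2° − 6·2.203 = 7.2; c'Δl = 22.03; W sinα = 14.4
Σc'Δl = 125.7 kN/m; ΣN' = 260.1 kN/m; ΣW sinα = 96.4 kN/m
Resisting = 125.7 + 260.1·tan20.8° = 125.7 + 98.8 = 224.5 kN/m
FS = 224.5 / 96.4 = 2.328

FS = 2.33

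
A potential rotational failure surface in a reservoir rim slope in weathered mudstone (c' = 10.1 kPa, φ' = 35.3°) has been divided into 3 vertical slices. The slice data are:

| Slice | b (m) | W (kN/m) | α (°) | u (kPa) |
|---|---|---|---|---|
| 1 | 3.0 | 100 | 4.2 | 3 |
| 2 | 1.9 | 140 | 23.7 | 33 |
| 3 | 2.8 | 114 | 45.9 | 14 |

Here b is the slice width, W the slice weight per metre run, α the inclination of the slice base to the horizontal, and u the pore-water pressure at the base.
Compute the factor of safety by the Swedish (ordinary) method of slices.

Ordinary method of slices: FS = Σ[c'·Δl_i + (W_i cosα_i − u_i·Δl_i)·tanφ'] / Σ W_i sinα_i, with Δl_i = b_i / cosα_i.
Slice 1: Δl = 3.0/cos4.2° = 3.008 m; N'_1 = 100·cos4.2° − 3·3.008 = 90.7; c'Δl = 30.38; W sinα = 7.3
Slice 2: Δl = 1.9/cos23.7° = 2.075 m; N'_2 = 140·cos23.7° − 33·2.075 = 59.7; c'Δl = 20.96; W sinα = 56.3
Slice 3: Δl = 2.8/cos45.9° = 4.023 m; N'_3 = 114·cos45.9° − 14·4.023 = 23.0; c'Δl = 40.64; W sinα = 81.9
Σc'Δl = 92.0 kN/m; ΣN' = 173.4 kN/m; ΣW sinα = 145.5 kN/m
Resisting = 92.0 + 173.4·tan35.3° = 92.0 + 122.8 = 214.8 kN/m
FS = 214.8 / 145.5 = 1.476

FS = 1.48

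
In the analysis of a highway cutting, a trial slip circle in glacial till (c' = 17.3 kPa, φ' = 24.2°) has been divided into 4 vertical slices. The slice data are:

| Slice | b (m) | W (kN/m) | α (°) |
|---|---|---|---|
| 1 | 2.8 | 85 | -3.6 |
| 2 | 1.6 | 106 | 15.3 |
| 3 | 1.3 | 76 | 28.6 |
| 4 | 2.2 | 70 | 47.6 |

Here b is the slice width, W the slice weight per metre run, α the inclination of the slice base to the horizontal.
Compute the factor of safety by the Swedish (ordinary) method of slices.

FS = 2.66

Ordinary method of slices: FS = Σ[c'·Δl_i + (W_i cosα_i)·tanφ'] / Σ W_i sinα_i, with Δl_i = b_i / cosα_i.
Slice 1: Δl = 2.8/cos(-3.6°) = 2.806 m; N'_1 = 85·cos(-3.6°) = 84.8; c'Δl = 48.54; W sinα = -5.3
Slice 2: Δl = 1.6/cos15.3° = 1.659 m; N'_2 = 106·cos15.3° = 102.2; c'Δl = 28.70; W sinα = 28.0
Slice 3: Δl = 1.3/cos28.6° = 1.481 m; N'_3 = 76·cos28.6° = 66.7; c'Δl = 25.62; W sinα = 36.4
Slice 4: Δl = 2.2/cos47.6° = 3.263 m; N'_4 = 70·cos47.6° = 47.2; c'Δl = 56.44; W sinα = 51.7
Σc'Δl = 159.3 kN/m; ΣN' = 301.0 kN/m; ΣW sinα = 110.7 kN/m
Resisting = 159.3 + 301.0·tan24.2° = 159.3 + 135.3 = 294.6 kN/m
FS = 294.6 / 110.7 = 2.661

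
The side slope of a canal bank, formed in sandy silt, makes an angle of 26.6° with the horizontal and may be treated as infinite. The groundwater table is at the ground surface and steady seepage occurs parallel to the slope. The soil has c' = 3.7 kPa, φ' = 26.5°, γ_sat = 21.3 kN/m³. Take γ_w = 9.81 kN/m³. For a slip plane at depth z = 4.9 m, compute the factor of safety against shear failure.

FS = 0.63

With seepage parallel to the slope and the water table at the surface, the effective normal stress on the slip plane uses the buoyant unit weight γ' = γ_sat − γ_w while the driving shear stress uses γ_sat:
FS = [c' + γ' z cos²β tanφ'] / [γ_sat z sinβ cosβ]
γ' = 21.3 − 9.81 = 11.49 kN/m³
Numerator = 3.7 + 11.49·4.9·cos²26.6°·tan26.5° = 3.7 + 11.49·4.9·0.7995·0.4986 = 26.143 kPa
Denominator = 21.3·4.9·sin26.6°·cos26.6° = 21.3·4.9·0.4478·0.8942 = 41.786 kPa
FS = 26.143 / 41.786 = 0.626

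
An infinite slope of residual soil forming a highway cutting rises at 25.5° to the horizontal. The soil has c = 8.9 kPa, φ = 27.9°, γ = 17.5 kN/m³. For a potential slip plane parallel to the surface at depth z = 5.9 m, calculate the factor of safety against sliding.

For an infinite slope with a slip plane parallel to the surface (no pore pressure): FS = [c + γz cos²β tanφ] / [γz sinβ cosβ].
γz = 17.5·5.9 = 103.25 kN/m²
Numerator = 8.9 + 103.25·cos²25.5°·tan27.9° = 8.9 + 103.25·0.8147·0.5295 = 53.436 kPa
Denominator = 103.25·sin25.5°·cos25.5° = 103.25·0.4305·0.9026 = 40.120 kPa
FS = 53.436 / 40.120 = 1.332

FS = 1.33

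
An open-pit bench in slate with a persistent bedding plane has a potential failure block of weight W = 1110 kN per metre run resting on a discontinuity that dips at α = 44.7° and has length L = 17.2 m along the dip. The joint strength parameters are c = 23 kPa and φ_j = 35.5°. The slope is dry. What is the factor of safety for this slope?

FS = 1.23

Resolving the block weight along and normal to the plane and applying the Mohr–Coulomb strength on the joint:
N' = W cosα = 1110·cos44.7° = 789.0 kN/m
Driving force T = W sinα = 1110·sin44.7° = 780.8 kN/m
Resisting force R = c·L + N'·tanφ_j = 23·17.2 + 789.0·tan35.5° = 395.6 + 562.8 = 958.4 kN/m
FS = R / T = 958.4 / 780.8 = 1.227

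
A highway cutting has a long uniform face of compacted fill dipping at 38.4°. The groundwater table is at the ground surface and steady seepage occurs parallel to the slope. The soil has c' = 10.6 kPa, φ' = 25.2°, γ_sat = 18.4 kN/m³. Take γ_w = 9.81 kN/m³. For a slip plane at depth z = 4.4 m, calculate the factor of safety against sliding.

With seepage parallel to the slope and the water table at the surface, the effective normal stress on the slip plane uses the buoyant unit weight γ' = γ_sat − γ_w while the driving shear stress uses γ_sat:
FS = [c' + γ' z cos²β tanφ'] / [γ_sat z sinβ cosβ]
γ' = 18.4 − 9.81 = 8.59 kN/m³
Numerator = 10.6 + 8.59·4.4·cos²38.4°·tan25.2° = 10.6 + 8.59·4.4·0.6142·0.4706 = 21.523 kPa
Denominator = 18.4·4.4·sin38.4°·cos38.4° = 18.4·4.4·0.6211·0.7837 = 39.410 kPa
FS = 21.523 / 39.410 = 0.546

FS = 0.55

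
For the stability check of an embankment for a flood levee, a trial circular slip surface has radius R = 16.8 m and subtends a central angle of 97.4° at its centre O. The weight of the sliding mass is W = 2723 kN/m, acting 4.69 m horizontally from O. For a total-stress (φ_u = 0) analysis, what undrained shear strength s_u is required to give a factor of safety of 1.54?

FS = s_u·L_a·R / (W·d), so s_u = FS·W·d / (L_a·R).
Arc length L_a = R·θ = 16.8·(97.4°·π/180) = 16.8·1.7000 = 28.56 m
s_u = 1.54·2723·4.69 / (28.56·16.8) = 19667.1 / 479.79 = 40.99 kPa

s_u = 41.0 kPa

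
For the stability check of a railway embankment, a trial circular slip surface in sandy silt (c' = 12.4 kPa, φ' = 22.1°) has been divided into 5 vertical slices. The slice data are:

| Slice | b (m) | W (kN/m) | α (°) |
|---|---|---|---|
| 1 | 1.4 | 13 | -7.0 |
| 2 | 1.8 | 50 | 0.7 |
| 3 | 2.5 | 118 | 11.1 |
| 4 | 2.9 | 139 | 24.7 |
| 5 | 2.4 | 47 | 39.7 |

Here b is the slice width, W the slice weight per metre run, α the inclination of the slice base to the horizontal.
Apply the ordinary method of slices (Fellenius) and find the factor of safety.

Ordinary method of slices: FS = Σ[c'·Δl_i + (W_i cosα_i)·tanφ'] / Σ W_i sinα_i, with Δl_i = b_i / cosα_i.
Slice 1: Δl = 1.4/cos(-7.0°) = 1.411 m; N'_1 = 13·cos(-7.0°) = 12.9; c'Δl = 17.49; W sinα = -1.6
Slice 2: Δl = 1.8/cos0.7° = 1.800 m; N'_2 = 50·cos0.7° = 50.0; c'Δl = 22.32; W sinα = 0.6
Slice 3: Δl = 2.5/cos11.1° = 2.548 m; N'_3 = 118·cos11.1° = 115.8; c'Δl = 31.59; W sinα = 22.7
Slice 4: Δl = 2.9/cos24.7° = 3.192 m; N'_4 = 139·cos24.7° = 126.3; c'Δl = 39.58; W sinα = 58.1
Slice 5: Δl = 2.4/cos39.7° = 3.119 m; N'_5 = 47·cos39.7° = 36.2; c'Δl = 38.68; W sinα = 30.0
Σc'Δl = 149.7 kN/m; ΣN' = 341.1 kN/m; ΣW sinα = 109.8 kN/m
Resisting = 149.7 + 341.1·tan22.1° = 149.7 + 138.5 = 288.2 kN/m
FS = 288.2 / 109.8 = 2.623

FS = 2.62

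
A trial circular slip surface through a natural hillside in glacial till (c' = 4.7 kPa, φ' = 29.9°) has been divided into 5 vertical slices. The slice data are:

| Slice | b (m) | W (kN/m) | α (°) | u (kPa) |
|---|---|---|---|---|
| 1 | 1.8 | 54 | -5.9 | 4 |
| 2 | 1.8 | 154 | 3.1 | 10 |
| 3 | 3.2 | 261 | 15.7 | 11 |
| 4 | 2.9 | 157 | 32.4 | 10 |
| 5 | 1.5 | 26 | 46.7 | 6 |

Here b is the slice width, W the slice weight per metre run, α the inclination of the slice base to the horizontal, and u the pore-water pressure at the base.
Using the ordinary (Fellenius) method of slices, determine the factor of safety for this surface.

FS = 1.96

Ordinary method of slices: FS = Σ[c'·Δl_i + (W_i cosα_i − u_i·Δl_i)·tanφ'] / Σ W_i sinα_i, with Δl_i = b_i / cosα_i.
Slice 1: Δl = 1.8/cos(-5.9°) = 1.810 m; N'_1 = 54·cos(-5.9°) − 4·1.810 = 46.5; c'Δl = 8.51; W sinα = -5.6
Slice 2: Δl = 1.8/cos3.1° = 1.803 m; N'_2 = 154·cos3.1° − 10·1.803 = 135.7; c'Δl = 8.47; W sinα = 8.3
Slice 3: Δl = 3.2/cos15.7° = 3.324 m; N'_3 = 261·cos15.7° − 11·3.324 = 214.7; c'Δl = 15.62; W sinα = 70.6
Slice 4: Δl = 2.9/cos32.4° = 3.435 m; N'_4 = 157·cos32.4° − 10·3.435 = 98.2; c'Δl = 16.14; W sinα = 84.1
Slice 5: Δl = 1.5/cos46.7° = 2.187 m; N'_5 = 26·cos46.7° − 6·2.187 = 4.7; c'Δl = 10.28; W sinα = 18.9
Σc'Δl = 59.0 kN/m; ΣN' = 499.8 kN/m; ΣW sinα = 176.5 kN/m
Resisting = 59.0 + 499.8·tan29.9° = 59.0 + 287.4 = 346.4 kN/m
FS = 346.4 / 176.5 = 1.963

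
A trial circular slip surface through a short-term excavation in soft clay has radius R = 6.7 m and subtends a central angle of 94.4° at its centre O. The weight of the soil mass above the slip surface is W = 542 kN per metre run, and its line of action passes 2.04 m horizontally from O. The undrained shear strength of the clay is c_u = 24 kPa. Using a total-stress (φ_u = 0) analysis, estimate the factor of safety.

Taking moments about the centre O, the resisting moment is provided by the undrained shear strength acting along the arc:
Arc length L_a = R·θ = 6.7·(94.4°·π/180) = 6.7·1.6476 = 11.04 m
M_R = c_u·L_a·R = 24·11.04·6.7 = 1775.0 kN·m/m
M_D = W·d = 542·2.04 = 1105.7 kN·m/m
FS = M_R / M_D = 1775.0 / 1105.7 = 1.605

FS = 1.61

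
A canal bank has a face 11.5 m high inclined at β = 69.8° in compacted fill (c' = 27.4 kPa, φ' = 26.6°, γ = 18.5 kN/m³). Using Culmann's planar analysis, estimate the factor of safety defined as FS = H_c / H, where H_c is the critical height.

H_c = (4c'/γ) · sinβ cosφ' / [1 − cos(β − φ')]
    = (4·27.4/18.5) · sin69.8°·cos26.6° / [1 − cos43.2°]
    = 5.924 · 0.8392 / 0.2710 = 18.34 m
FS = H_c / H = 18.34 / 11.5 = 1.595

FS = 1.60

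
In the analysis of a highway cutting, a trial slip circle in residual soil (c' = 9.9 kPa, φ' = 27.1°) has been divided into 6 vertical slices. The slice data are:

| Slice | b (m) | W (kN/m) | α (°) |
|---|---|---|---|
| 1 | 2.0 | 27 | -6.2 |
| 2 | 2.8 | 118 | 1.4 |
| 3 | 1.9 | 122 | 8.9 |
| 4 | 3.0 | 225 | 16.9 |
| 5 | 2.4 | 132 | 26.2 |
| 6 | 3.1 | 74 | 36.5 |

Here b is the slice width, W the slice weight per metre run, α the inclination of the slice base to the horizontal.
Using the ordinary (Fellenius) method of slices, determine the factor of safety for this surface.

Ordinary method of slices: FS = Σ[c'·Δl_i + (W_i cosα_i)·tanφ'] / Σ W_i sinα_i, with Δl_i = b_i / cosα_i.
Slice 1: Δl = 2.0/cos(-6.2°) = 2.012 m; N'_1 = 27·cos(-6.2°) = 26.8; c'Δl = 19.92; W sinα = -2.9
Slice 2: Δl = 2.8/cos1.4° = 2.801 m; N'_2 = 118·cos1.4° = 118.0; c'Δl = 27.73; W sinα = 2.9
Slice 3: Δl = 1.9/cos8.9° = 1.923 m; N'_3 = 122·cos8.9° = 120.5; c'Δl = 19.04; W sinα = 18.9
Slice 4: Δl = 3.0/cos16.9° = 3.135 m; N'_4 = 225·cos16.9° = 215.3; c'Δl = 31.04; W sinα = 65.4
Slice 5: Δl = 2.4/cos26.2° = 2.675 m; N'_5 = 132·cos26.2° = 118.4; c'Δl = 26.48; W sinα = 58.3
Slice 6: Δl = 3.1/cos36.5° = 3.856 m; N'_6 = 74·cos36.5° = 59.5; c'Δl = 38.18; W sinα = 44.0
Σc'Δl = 162.4 kN/m; ΣN' = 658.5 kN/m; ΣW sinα = 186.5 kN/m
Resisting = 162.4 + 658.5·tan27.1° = 162.4 + 337.0 = 499.4 kN/m
FS = 499.4 / 186.5 = 2.677

FS = 2.68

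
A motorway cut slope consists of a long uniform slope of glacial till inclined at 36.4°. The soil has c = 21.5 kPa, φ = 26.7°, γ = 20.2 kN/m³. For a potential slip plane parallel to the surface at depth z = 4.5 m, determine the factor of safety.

For an infinite slope with a slip plane parallel to the surface (no pore pressure): FS = [c + γz cos²β tanφ] / [γz sinβ cosβ].
γz = 20.2·4.5 = 90.90 kN/m²
Numerator = 21.5 + 90.90·cos²36.4°·tan26.7° = 21.5 + 90.90·0.6479·0.5029 = 51.119 kPa
Denominator = 90.90·sin36.4°·cos36.4° = 90.90·0.5934·0.8049 = 43.417 kPa
FS = 51.119 / 43.417 = 1.177

FS = 1.18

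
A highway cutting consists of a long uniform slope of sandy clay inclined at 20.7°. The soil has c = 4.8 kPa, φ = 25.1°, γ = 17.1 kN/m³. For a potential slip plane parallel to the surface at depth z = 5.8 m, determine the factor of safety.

For an infinite slope with a slip plane parallel to the surface (no pore pressure): FS = [c + γz cos²β tanφ] / [γz sinβ cosβ].
γz = 17.1·5.8 = 99.18 kN/m²
Numerator = 4.8 + 99.18·cos²20.7°·tan25.1° = 4.8 + 99.18·0.8751·0.4684 = 45.454 kPa
Denominator = 99.18·sin20.7°·cos20.7° = 99.18·0.3535·0.9354 = 32.794 kPa
FS = 45.454 / 32.794 = 1.386

FS = 1.39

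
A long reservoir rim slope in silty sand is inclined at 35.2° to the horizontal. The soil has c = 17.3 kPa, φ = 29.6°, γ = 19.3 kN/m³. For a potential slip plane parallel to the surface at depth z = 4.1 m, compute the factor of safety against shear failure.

For an infinite slope with a slip plane parallel to the surface (no pore pressure): FS = [c + γz cos²β tanφ] / [γz sinβ cosβ].
γz = 19.3·4.1 = 79.13 kN/m²
Numerator = 17.3 + 79.13·cos²35.2°·tan29.6° = 17.3 + 79.13·0.6677·0.5681 = 47.316 kPa
Denominator = 79.13·sin35.2°·cos35.2° = 79.13·0.5764·0.8171 = 37.273 kPa
FS = 47.316 / 37.273 = 1.269

FS = 1.27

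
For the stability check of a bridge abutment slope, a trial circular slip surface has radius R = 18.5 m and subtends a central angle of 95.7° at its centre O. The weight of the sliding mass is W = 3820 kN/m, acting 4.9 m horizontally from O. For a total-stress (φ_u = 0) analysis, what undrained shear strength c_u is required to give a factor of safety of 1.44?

c_u = 47.2 kPa

FS = c_u·L_a·R / (W·d), so c_u = FS·W·d / (L_a·R).
Arc length L_a = R·θ = 18.5·(95.7°·π/180) = 18.5·1.6703 = 30.90 m
c_u = 1.44·3820·4.9 / (30.90·18.5) = 26953.9 / 571.65 = 47.15 kPa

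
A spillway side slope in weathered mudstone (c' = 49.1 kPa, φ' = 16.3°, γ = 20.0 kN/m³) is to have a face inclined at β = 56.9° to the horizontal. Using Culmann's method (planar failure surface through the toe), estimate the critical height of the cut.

Culmann's analysis gives the critical failure plane at α_cr = (β + φ')/2 = (56.9 + 16.3)/2 = 36.6°, and the critical height
H_c = (4c'/γ) · sinβ cosφ' / [1 − cos(β − φ')]
    = (4·49.1/20.0) · sin56.9°·cos16.3° / [1 − cos(40.6°)]
    = 9.820 · 0.8377·0.9598 / [1 − 0.7593]
    = 9.820 · 0.8040 / 0.2407
    = 32.80 m

H_c = 32.80 m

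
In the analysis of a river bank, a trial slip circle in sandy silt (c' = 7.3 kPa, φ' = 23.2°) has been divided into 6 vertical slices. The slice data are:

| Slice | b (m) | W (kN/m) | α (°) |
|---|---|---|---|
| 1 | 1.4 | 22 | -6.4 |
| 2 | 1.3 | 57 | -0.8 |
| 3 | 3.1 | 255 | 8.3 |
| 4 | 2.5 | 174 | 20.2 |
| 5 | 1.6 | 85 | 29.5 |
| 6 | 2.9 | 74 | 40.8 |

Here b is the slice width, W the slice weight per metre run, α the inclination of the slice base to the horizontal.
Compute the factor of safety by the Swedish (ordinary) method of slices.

Ordinary method of slices: FS = Σ[c'·Δl_i + (W_i cosα_i)·tanφ'] / Σ W_i sinα_i, with Δl_i = b_i / cosα_i.
Slice 1: Δl = 1.4/cos(-6.4°) = 1.409 m; N'_1 = 22·cos(-6.4°) = 21.9; c'Δl = 10.28; W sinα = -2.5
Slice 2: Δl = 1.3/cos(-0.8°) = 1.300 m; N'_2 = 57·cos(-0.8°) = 57.0; c'Δl = 9.49; W sinα = -0.8
Slice 3: Δl = 3.1/cos8.3° = 3.133 m; N'_3 = 255·cos8.3° = 252.3; c'Δl = 22.87; W sinα = 36.8
Slice 4: Δl = 2.5/cos20.2° = 2.664 m; N'_4 = 174·cos20.2° = 163.3; c'Δl = 19.45; W sinα = 60.1
Slice 5: Δl = 1.6/cos29.5° = 1.838 m; N'_5 = 85·cos29.5° = 74.0; c'Δl = 13.42; W sinα = 41.9
Slice 6: Δl = 2.9/cos40.8° = 3.831 m; N'_6 = 74·cos40.8° = 56.0; c'Δl = 27.97; W sinα = 48.4
Σc'Δl = 103.5 kN/m; ΣN' = 624.5 kN/m; ΣW sinα = 183.9 kN/m
Resisting = 103.5 + 624.5·tan23.2° = 103.5 + 267.7 = 371.1 kN/m
FS = 371.1 / 183.9 = 2.019

FS = 2.02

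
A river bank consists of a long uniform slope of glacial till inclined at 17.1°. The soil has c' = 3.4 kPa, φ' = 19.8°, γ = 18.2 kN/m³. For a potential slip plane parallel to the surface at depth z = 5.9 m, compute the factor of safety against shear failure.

For an infinite slope with a slip plane parallel to the surface (no pore pressure): FS = [c' + γz cos²β tanφ'] / [γz sinβ cosβ].
γz = 18.2·5.9 = 107.38 kN/m²
Numerator = 3.4 + 107.38·cos²17.1°·tan19.8° = 3.4 + 107.38·0.9135·0.3600 = 38.717 kPa
Denominator = 107.38·sin17.1°·cos17.1° = 107.38·0.2940·0.9558 = 30.178 kPa
FS = 38.717 / 30.178 = 1.283

FS = 1.28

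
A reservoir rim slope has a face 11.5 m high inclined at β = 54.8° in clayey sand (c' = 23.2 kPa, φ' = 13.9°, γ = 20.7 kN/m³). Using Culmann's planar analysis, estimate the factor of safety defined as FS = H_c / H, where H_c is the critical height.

H_c = (4c'/γ) · sinβ cosφ' / [1 − cos(β − φ')]
    = (4·23.2/20.7) · sin54.8°·cos13.9° / [1 − cos40.9°]
    = 4.483 · 0.7932 / 0.2441 = 14.57 m
FS = H_c / H = 14.57 / 11.5 = 1.267

FS = 1.27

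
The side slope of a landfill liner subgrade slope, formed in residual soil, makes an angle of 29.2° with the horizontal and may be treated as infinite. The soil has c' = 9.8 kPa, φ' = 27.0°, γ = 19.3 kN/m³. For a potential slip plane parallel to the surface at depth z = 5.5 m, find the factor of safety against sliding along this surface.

For an infinite slope with a slip plane parallel to the surface (no pore pressure): FS = [c' + γz cos²β tanφ'] / [γz sinβ cosβ].
γz = 19.3·5.5 = 106.15 kN/m²
Numerator = 9.8 + 106.15·cos²29.2°·tan27.0° = 9.8 + 106.15·0.7620·0.5095 = 51.013 kPa
Denominator = 106.15·sin29.2°·cos29.2° = 106.15·0.4879·0.8729 = 45.205 kPa
FS = 51.013 / 45.205 = 1.128

FS = 1.13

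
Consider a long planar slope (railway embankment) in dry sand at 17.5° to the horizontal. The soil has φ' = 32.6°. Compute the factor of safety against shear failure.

For a dry cohesionless infinite slope the factor of safety is FS = tanφ' / tanβ.
FS = tan32.6° / tan17.5° = 0.6395 / 0.3153 = 2.028

FS = 2.03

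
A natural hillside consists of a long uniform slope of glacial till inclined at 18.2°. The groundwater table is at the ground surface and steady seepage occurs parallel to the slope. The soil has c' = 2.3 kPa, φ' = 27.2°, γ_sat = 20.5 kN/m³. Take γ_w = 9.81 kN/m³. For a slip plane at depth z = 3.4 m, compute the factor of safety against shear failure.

FS = 0.93

With seepage parallel to the slope and the water table at the surface, the effective normal stress on the slip plane uses the buoyant unit weight γ' = γ_sat − γ_w while the driving shear stress uses γ_sat:
FS = [c' + γ' z cos²β tanφ'] / [γ_sat z sinβ cosβ]
γ' = 20.5 − 9.81 = 10.69 kN/m³
Numerator = 2.3 + 10.69·3.4·cos²18.2°·tan27.2° = 2.3 + 10.69·3.4·0.9024·0.5139 = 19.157 kPa
Denominator = 20.5·3.4·sin18.2°·cos18.2° = 20.5·3.4·0.3123·0.9500 = 20.681 kPa
FS = 19.157 / 20.681 = 0.926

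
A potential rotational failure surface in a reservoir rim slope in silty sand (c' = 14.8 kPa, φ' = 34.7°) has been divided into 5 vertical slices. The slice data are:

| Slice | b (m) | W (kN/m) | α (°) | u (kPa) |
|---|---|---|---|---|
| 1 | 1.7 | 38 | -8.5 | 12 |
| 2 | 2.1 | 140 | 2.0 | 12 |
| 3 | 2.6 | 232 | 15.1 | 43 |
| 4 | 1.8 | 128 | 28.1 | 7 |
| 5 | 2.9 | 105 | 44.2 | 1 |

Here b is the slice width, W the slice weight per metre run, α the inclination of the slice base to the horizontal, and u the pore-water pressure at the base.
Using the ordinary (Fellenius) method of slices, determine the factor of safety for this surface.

FS = 2.43

Ordinary method of slices: FS = Σ[c'·Δl_i + (W_i cosα_i − u_i·Δl_i)·tanφ'] / Σ W_i sinα_i, with Δl_i = b_i / cosα_i.
Slice 1: Δl = 1.7/cos(-8.5°) = 1.719 m; N'_1 = 38·cos(-8.5°) − 12·1.719 = 17.0; c'Δl = 25.44; W sinα = -5.6
Slice 2: Δl = 2.1/cos2.0° = 2.101 m; N'_2 = 140·cos2.0° − 12·2.101 = 114.7; c'Δl = 31.10; W sinα = 4.9
Slice 3: Δl = 2.6/cos15.1° = 2.693 m; N'_3 = 232·cos15.1° − 43·2.693 = 108.2; c'Δl = 39.86; W sinα = 60.4
Slice 4: Δl = 1.8/cos28.1° = 2.041 m; N'_4 = 128·cos28.1° − 7·2.041 = 98.6; c'Δl = 30.20; W sinα = 60.3
Slice 5: Δl = 2.9/cos44.2° = 4.045 m; N'_5 = 105·cos44.2° − 1·4.045 = 71.2; c'Δl = 59.87; W sinα = 73.2
Σc'Δl = 186.5 kN/m; ΣN' = 409.7 kN/m; ΣW sinα = 193.2 kN/m
Resisting = 186.5 + 409.7·tan34.7° = 186.5 + 283.7 = 470.2 kN/m
FS = 470.2 / 193.2 = 2.434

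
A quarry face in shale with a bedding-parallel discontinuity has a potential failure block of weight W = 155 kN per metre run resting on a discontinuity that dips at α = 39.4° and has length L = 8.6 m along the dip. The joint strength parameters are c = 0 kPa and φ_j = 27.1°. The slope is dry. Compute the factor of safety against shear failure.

Resolving the block weight along and normal to the plane and applying the Mohr–Coulomb strength on the joint:
N' = W cosα = 155·cos39.4° = 119.8 kN/m
Driving force T = W sinα = 155·sin39.4° = 98.4 kN/m
Resisting force R = c·L + N'·tanφ_j = 0·8.6 + 119.8·tan27.1° = 0.0 + 61.3 = 61.3 kN/m
FS = R / T = 61.3 / 98.4 = 0.623

FS = 0.62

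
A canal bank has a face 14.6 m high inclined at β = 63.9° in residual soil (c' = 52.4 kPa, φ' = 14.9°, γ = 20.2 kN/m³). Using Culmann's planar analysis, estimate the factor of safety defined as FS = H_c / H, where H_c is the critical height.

FS = 1.79

H_c = (4c'/γ) · sinβ cosφ' / [1 − cos(β − φ')]
    = (4·52.4/20.2) · sin63.9°·cos14.9° / [1 − cos49.0°]
    = 10.376 · 0.8678 / 0.3439 = 26.18 m
FS = H_c / H = 26.18 / 14.6 = 1.793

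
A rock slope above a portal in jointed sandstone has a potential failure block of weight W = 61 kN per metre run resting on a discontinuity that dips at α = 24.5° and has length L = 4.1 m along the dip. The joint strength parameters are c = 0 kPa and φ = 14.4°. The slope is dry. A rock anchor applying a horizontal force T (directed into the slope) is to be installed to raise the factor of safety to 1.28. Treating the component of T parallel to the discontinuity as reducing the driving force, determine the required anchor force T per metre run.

T = 14 kN/m

Resolving forces along and normal to the sliding plane, with the horizontal anchor force T adding T·sinα to the effective normal force and T·cosα acting up the plane against the driving force:
FS = [cL + (W cosα + T sinα) tanφ] / [W sinα − T cosα]
Without the anchor: N' = 55.5 kN/m, driving T_d = 25.3 kN/m, resisting R = 0·4.1 + 55.5·tan14.4° = 14.3 kN/m, FS = 0.56.
Setting FS = 1.28 and solving for T:
1.28·(25.3 − T cos24.5°) = 14.3 + T sin24.5°·tan14.4°
T·(sin24.5°·tan14.4° + 1.28·cos24.5°) = 1.28·25.3 − 14.3
T·(0.4147·0.2568 + 1.28·0.9100) = 32.4 − 14.3 = 18.1
T·1.2712 = 18.1
T = 14.3 kN/m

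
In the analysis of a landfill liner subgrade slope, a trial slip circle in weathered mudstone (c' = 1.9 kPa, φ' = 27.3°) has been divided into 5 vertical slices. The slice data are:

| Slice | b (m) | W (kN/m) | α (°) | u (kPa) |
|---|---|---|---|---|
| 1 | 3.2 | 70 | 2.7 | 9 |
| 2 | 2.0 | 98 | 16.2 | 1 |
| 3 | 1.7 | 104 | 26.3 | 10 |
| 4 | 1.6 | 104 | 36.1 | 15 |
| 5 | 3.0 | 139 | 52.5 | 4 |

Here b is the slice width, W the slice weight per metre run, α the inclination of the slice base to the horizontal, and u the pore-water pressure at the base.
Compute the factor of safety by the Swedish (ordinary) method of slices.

FS = 0.79

Ordinary method of slices: FS = Σ[c'·Δl_i + (W_i cosα_i − u_i·Δl_i)·tanφ'] / Σ W_i sinα_i, with Δl_i = b_i / cosα_i.
Slice 1: Δl = 3.2/cos2.7° = 3.204 m; N'_1 = 70·cos2.7° − 9·3.204 = 41.1; c'Δl = 6.09; W sinα = 3.3
Slice 2: Δl = 2.0/cos16.2° = 2.083 m; N'_2 = 98·cos16.2° − 1·2.083 = 92.0; c'Δl = 3.96; W sinα = 27.3
Slice 3: Δl = 1.7/cos26.3° = 1.896 m; N'_3 = 104·cos26.3° − 10·1.896 = 74.3; c'Δl = 3.60; W sinα = 46.1
Slice 4: Δl = 1.6/cos36.1° = 1.980 m; N'_4 = 104·cos36.1° − 15·1.980 = 54.3; c'Δl = 3.76; W sinα = 61.3
Slice 5: Δl = 3.0/cos52.5° = 4.928 m; N'_5 = 139·cos52.5° − 4·4.928 = 64.9; c'Δl = 9.36; W sinα = 110.3
Σc'Δl = 26.8 kN/m; ΣN' = 326.6 kN/m; ΣW sinα = 248.3 kN/m
Resisting = 26.8 + 326.6·tan27.3° = 26.8 + 168.6 = 195.4 kN/m
FS = 195.4 / 248.3 = 0.787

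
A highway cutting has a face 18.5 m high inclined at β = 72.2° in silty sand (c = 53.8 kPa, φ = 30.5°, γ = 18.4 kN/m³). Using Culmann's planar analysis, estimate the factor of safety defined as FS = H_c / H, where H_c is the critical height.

H_c = (4c/γ) · sinβ cosφ / [1 − cos(β − φ)]
    = (4·53.8/18.4) · sin72.2°·cos30.5° / [1 − cos41.7°]
    = 11.696 · 0.8204 / 0.2534 = 37.87 m
FS = H_c / H = 37.87 / 18.5 = 2.047

FS = 2.05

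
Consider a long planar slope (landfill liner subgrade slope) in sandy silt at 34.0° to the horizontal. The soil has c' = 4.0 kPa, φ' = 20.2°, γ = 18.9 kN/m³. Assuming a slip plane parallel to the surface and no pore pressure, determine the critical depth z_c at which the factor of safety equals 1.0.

Setting FS = 1.00 in FS = [c' + γz cos²β tanφ'] / [γz sinβ cosβ] and solving for z:
z = c' / [γ cosβ (FS·sinβ − cosβ·tanφ')]
  = 4.0 / [18.9·cos34.0°·(1.00·sin34.0° − cos34.0°·tan20.2°)]
  = 4.0 / [18.9·0.8290·(1.00·0.5592 − 0.8290·0.3679)]
  = 4.0 / 3.9825 = 1.004 m

z_c = 1.00 m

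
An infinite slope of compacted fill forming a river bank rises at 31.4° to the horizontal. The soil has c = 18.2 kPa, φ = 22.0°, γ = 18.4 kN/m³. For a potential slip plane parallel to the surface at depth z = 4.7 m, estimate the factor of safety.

For an infinite slope with a slip plane parallel to the surface (no pore pressure): FS = [c + γz cos²β tanφ] / [γz sinβ cosβ].
γz = 18.4·4.7 = 86.48 kN/m²
Numerator = 18.2 + 86.48·cos²31.4°·tan22.0° = 18.2 + 86.48·0.7285·0.4040 = 43.656 kPa
Denominator = 86.48·sin31.4°·cos31.4° = 86.48·0.5210·0.8536 = 38.458 kPa
FS = 43.656 / 38.458 = 1.135

FS = 1.14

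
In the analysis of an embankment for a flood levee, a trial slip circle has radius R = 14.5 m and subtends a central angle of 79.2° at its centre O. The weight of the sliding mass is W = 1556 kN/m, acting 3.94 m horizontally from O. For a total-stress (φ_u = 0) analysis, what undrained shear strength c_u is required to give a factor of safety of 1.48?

FS = c_u·L_a·R / (W·d), so c_u = FS·W·d / (L_a·R).
Arc length L_a = R·θ = 14.5·(79.2°·π/180) = 14.5·1.3823 = 20.04 m
c_u = 1.48·1556·3.94 / (20.04·14.5) = 9073.3 / 290.63 = 31.22 kPa

c_u = 31.2 kPa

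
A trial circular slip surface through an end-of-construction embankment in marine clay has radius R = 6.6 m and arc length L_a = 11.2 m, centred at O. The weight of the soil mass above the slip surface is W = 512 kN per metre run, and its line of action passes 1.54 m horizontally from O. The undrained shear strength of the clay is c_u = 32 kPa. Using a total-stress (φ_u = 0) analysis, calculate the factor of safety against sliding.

FS = 3.00

Taking moments about the centre O, the resisting moment is provided by the undrained shear strength acting along the arc:
M_R = c_u·L_a·R = 32·11.20·6.6 = 2365.4 kN·m/m
M_D = W·d = 512·1.54 = 788.5 kN·m/m
FS = M_R / M_D = 2365.4 / 788.5 = 3.000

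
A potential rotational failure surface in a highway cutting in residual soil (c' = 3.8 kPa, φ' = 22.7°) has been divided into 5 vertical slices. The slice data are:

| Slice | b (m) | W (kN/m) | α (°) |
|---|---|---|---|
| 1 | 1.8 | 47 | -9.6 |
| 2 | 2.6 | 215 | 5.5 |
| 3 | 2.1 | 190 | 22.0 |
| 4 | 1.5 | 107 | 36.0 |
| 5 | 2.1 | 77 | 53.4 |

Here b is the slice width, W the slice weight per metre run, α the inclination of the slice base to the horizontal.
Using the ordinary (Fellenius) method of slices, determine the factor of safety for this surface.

FS = 1.36

Ordinary method of slices: FS = Σ[c'·Δl_i + (W_i cosα_i)·tanφ'] / Σ W_i sinα_i, with Δl_i = b_i / cosα_i.
Slice 1: Δl = 1.8/cos(-9.6°) = 1.826 m; N'_1 = 47·cos(-9.6°) = 46.3; c'Δl = 6.94; W sinα = -7.8
Slice 2: Δl = 2.6/cos5.5° = 2.612 m; N'_2 = 215·cos5.5° = 214.0; c'Δl = 9.93; W sinα = 20.6
Slice 3: Δl = 2.1/cos22.0° = 2.265 m; N'_3 = 190·cos22.0° = 176.2; c'Δl = 8.61; W sinα = 71.2
Slice 4: Δl = 1.5/cos36.0° = 1.854 m; N'_4 = 107·cos36.0° = 86.6; c'Δl = 7.05; W sinα = 62.9
Slice 5: Δl = 2.1/cos53.4° = 3.522 m; N'_5 = 77·cos53.4° = 45.9; c'Δl = 13.38; W sinα = 61.8
Σc'Δl = 45.9 kN/m; ΣN' = 569.0 kN/m; ΣW sinα = 208.7 kN/m
Resisting = 45.9 + 569.0·tan22.7° = 45.9 + 238.0 = 283.9 kN/m
FS = 283.9 / 208.7 = 1.361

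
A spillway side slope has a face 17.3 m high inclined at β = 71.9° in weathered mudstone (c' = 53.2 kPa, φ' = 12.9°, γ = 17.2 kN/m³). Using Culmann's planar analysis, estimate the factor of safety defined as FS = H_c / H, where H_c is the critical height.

FS = 1.37

H_c = (4c'/γ) · sinβ cosφ' / [1 − cos(β − φ')]
    = (4·53.2/17.2) · sin71.9°·cos12.9° / [1 − cos59.0°]
    = 12.372 · 0.9265 / 0.4850 = 23.64 m
FS = H_c / H = 23.64 / 17.3 = 1.366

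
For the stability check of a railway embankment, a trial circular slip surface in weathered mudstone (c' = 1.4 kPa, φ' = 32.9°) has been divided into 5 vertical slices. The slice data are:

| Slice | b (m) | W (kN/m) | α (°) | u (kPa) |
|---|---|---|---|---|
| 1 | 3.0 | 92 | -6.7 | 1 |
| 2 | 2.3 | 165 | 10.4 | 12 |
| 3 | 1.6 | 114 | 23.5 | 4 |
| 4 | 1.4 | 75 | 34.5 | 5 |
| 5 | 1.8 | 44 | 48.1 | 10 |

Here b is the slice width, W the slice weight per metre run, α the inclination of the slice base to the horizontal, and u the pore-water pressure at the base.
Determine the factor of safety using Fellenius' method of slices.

FS = 1.86

Ordinary method of slices: FS = Σ[c'·Δl_i + (W_i cosα_i − u_i·Δl_i)·tanφ'] / Σ W_i sinα_i, with Δl_i = b_i / cosα_i.
Slice 1: Δl = 3.0/cos(-6.7°) = 3.021 m; N'_1 = 92·cos(-6.7°) − 1·3.021 = 88.4; c'Δl = 4.23; W sinα = -10.7
Slice 2: Δl = 2.3/cos10.4° = 2.338 m; N'_2 = 165·cos10.4° − 12·2.338 = 134.2; c'Δl = 3.27; W sinα = 29.8
Slice 3: Δl = 1.6/cos23.5° = 1.745 m; N'_3 = 114·cos23.5° − 4·1.745 = 97.6; c'Δl = 2.44; W sinα = 45.5
Slice 4: Δl = 1.4/cos34.5° = 1.699 m; N'_4 = 75·cos34.5° − 5·1.699 = 53.3; c'Δl = 2.38; W sinα = 42.5
Slice 5: Δl = 1.8/cos48.1° = 2.695 m; N'_5 = 44·cos48.1° − 10·2.695 = 2.4; c'Δl = 3.77; W sinα = 32.7
Σc'Δl = 16.1 kN/m; ΣN' = 375.9 kN/m; ΣW sinα = 139.7 kN/m
Resisting = 16.1 + 375.9·tan32.9° = 16.1 + 243.2 = 259.3 kN/m
FS = 259.3 / 139.7 = 1.855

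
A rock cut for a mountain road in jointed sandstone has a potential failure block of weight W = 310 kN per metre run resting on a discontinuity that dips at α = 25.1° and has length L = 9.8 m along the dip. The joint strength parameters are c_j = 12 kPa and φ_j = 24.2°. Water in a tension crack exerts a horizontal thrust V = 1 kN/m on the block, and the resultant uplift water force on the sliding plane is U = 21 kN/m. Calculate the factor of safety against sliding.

Resolving the block weight along and normal to the plane and applying the Mohr–Coulomb strength on the joint:
N' = W cosα − U − V sinα = 310·cos25.1° − 21 − 1·sin25.1° = 259.3 kN/m
Driving force T = W sinα + V cosα = 310·sin25.1° + 1·cos25.1° = 132.4 kN/m
Resisting force R = c_j·L + N'·tanφ_j = 12·9.8 + 259.3·tan24.2° = 117.6 + 116.5 = 234.1 kN/m
FS = R / T = 234.1 / 132.4 = 1.768

FS = 1.77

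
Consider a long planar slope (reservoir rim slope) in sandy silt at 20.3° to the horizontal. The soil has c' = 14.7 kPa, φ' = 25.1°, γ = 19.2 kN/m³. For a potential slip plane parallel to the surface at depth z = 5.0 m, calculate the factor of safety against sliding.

For an infinite slope with a slip plane parallel to the surface (no pore pressure): FS = [c' + γz cos²β tanφ'] / [γz sinβ cosβ].
γz = 19.2·5.0 = 96.00 kN/m²
Numerator = 14.7 + 96.00·cos²20.3°·tan25.1° = 14.7 + 96.00·0.8796·0.4684 = 54.257 kPa
Denominator = 96.00·sin20.3°·cos20.3° = 96.00·0.3469·0.9379 = 31.237 kPa
FS = 54.257 / 31.237 = 1.737

FS = 1.74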